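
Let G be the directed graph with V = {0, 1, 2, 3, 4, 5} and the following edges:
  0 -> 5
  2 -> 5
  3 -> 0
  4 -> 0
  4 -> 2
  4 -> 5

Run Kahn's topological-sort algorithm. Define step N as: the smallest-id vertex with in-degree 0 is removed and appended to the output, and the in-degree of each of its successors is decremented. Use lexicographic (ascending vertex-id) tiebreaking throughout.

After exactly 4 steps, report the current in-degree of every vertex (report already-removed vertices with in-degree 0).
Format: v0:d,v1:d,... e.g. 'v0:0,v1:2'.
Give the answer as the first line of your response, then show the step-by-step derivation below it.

v0:0,v1:0,v2:0,v3:0,v4:0,v5:1

step 1: output 1; order=[1]; indeg=(2,0,1,0,0,3)
step 2: output 3; order=[1,3]; indeg=(1,0,1,0,0,3)
step 3: output 4; order=[1,3,4]; indeg=(0,0,0,0,0,2)
step 4: output 0; order=[1,3,4,0]; indeg=(0,0,0,0,0,1)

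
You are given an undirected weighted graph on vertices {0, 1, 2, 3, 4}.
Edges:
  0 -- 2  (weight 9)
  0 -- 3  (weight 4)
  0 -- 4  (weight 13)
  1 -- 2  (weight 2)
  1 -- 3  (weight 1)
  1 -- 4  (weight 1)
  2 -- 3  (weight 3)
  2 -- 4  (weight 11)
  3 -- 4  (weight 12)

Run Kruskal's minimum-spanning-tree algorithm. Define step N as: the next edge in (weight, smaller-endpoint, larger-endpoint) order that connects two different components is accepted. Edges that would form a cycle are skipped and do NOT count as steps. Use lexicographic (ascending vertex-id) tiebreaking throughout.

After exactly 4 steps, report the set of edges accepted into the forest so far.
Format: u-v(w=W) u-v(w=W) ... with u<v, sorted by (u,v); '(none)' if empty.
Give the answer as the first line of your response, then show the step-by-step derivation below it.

0-3(w=4) 1-2(w=2) 1-3(w=1) 1-4(w=1)

step 1: add edge 1-3 (w=1); MST = {1-3(w=1)}
step 2: add edge 1-4 (w=1); MST = {1-3(w=1) 1-4(w=1)}
step 3: add edge 1-2 (w=2); MST = {1-2(w=2) 1-3(w=1) 1-4(w=1)}
step 4: add edge 0-3 (w=4); MST = {0-3(w=4) 1-2(w=2) 1-3(w=1) 1-4(w=1)}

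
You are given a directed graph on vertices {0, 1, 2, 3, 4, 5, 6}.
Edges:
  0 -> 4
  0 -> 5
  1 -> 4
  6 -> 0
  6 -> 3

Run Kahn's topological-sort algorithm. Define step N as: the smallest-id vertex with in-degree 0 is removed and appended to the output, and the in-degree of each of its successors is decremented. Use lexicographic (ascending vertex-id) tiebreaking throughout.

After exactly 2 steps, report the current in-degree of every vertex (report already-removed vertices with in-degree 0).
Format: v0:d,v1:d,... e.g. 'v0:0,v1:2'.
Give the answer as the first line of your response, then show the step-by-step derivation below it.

v0:1,v1:0,v2:0,v3:1,v4:1,v5:1,v6:0

step 1: output 1; order=[1]; indeg=(1,0,0,1,1,1,0)
step 2: output 2; order=[1,2]; indeg=(1,0,0,1,1,1,0)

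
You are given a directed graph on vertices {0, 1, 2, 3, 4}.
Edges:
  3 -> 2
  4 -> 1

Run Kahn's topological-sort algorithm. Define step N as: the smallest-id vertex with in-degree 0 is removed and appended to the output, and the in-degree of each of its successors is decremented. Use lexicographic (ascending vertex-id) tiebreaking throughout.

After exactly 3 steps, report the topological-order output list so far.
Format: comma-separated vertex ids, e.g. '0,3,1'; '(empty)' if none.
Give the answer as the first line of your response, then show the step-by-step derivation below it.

0,3,2

step 1: output 0; order=[0]; indeg=(0,1,1,0,0)
step 2: output 3; order=[0,3]; indeg=(0,1,0,0,0)
step 3: output 2; order=[0,3,2]; indeg=(0,1,0,0,0)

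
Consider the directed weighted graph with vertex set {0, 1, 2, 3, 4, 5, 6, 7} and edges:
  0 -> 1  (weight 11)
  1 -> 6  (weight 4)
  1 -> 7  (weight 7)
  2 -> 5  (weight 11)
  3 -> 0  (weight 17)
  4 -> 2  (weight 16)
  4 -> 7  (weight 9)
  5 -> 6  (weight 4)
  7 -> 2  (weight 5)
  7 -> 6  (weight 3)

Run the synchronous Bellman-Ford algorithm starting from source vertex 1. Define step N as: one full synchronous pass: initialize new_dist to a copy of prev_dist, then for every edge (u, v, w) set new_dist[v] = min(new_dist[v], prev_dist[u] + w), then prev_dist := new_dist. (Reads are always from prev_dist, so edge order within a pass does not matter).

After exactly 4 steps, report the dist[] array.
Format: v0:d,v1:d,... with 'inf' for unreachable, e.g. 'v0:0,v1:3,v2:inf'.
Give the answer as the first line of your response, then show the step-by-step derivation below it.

v0:inf,v1:0,v2:12,v3:inf,v4:inf,v5:23,v6:4,v7:7

step 1: dist = v0:inf,v1:0,v2:inf,v3:inf,v4:inf,v5:inf,v6:4,v7:7
step 2: dist = v0:inf,v1:0,v2:12,v3:inf,v4:inf,v5:inf,v6:4,v7:7
step 3: dist = v0:inf,v1:0,v2:12,v3:inf,v4:inf,v5:23,v6:4,v7:7
step 4: dist = v0:inf,v1:0,v2:12,v3:inf,v4:inf,v5:23,v6:4,v7:7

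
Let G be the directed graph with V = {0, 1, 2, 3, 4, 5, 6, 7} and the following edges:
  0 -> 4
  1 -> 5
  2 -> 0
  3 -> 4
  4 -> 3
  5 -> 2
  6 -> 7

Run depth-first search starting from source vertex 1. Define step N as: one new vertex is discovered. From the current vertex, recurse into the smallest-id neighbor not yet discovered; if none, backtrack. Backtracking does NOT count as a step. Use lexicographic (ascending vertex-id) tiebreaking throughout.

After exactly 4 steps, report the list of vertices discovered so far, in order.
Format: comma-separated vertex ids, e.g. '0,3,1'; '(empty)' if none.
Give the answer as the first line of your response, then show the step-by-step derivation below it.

1,5,2,0

step 1: discover 1; path=1; order=1
step 2: discover 5; path=1>5; order=1,5
step 3: discover 2; path=1>5>2; order=1,5,2
step 4: discover 0; path=1>5>2>0; order=1,5,2,0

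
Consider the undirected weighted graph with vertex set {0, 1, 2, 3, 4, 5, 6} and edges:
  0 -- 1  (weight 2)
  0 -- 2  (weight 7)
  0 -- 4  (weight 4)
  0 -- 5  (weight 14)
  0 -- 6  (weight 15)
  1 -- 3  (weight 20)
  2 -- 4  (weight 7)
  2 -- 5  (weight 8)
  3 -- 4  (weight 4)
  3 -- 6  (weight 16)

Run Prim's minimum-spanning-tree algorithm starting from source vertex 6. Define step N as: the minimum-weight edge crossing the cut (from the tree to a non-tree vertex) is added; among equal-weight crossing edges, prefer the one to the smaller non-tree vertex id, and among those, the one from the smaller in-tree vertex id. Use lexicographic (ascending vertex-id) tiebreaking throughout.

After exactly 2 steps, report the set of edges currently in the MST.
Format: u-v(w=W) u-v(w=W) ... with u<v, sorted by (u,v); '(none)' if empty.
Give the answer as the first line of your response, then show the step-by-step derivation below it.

0-1(w=2) 0-6(w=15)

step 1: add edge 0-6 (w=15); MST = {0-6(w=15)}
step 2: add edge 0-1 (w=2); MST = {0-1(w=2) 0-6(w=15)}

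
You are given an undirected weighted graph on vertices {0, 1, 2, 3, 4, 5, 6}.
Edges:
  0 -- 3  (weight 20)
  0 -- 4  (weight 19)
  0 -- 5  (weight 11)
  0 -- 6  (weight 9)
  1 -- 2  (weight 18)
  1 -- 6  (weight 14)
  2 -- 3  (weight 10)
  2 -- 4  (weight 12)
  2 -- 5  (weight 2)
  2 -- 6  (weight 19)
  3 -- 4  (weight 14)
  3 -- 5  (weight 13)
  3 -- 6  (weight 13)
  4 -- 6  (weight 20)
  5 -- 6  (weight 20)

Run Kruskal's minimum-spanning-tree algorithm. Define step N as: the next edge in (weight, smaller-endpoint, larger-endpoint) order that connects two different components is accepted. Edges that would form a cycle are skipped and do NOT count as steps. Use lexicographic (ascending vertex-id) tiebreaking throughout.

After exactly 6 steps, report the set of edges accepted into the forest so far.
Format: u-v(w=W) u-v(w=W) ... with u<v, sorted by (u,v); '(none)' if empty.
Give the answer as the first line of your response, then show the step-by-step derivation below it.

0-5(w=11) 0-6(w=9) 1-6(w=14) 2-3(w=10) 2-4(w=12) 2-5(w=2)

step 1: add edge 2-5 (w=2); MST = {2-5(w=2)}
step 2: add edge 0-6 (w=9); MST = {0-6(w=9) 2-5(w=2)}
step 3: add edge 2-3 (w=10); MST = {0-6(w=9) 2-3(w=10) 2-5(w=2)}
step 4: add edge 0-5 (w=11); MST = {0-5(w=11) 0-6(w=9) 2-3(w=10) 2-5(w=2)}
step 5: add edge 2-4 (w=12); MST = {0-5(w=11) 0-6(w=9) 2-3(w=10) 2-4(w=12) 2-5(w=2)}
step 6: add edge 1-6 (w=14); MST = {0-5(w=11) 0-6(w=9) 1-6(w=14) 2-3(w=10) 2-4(w=12) 2-5(w=2)}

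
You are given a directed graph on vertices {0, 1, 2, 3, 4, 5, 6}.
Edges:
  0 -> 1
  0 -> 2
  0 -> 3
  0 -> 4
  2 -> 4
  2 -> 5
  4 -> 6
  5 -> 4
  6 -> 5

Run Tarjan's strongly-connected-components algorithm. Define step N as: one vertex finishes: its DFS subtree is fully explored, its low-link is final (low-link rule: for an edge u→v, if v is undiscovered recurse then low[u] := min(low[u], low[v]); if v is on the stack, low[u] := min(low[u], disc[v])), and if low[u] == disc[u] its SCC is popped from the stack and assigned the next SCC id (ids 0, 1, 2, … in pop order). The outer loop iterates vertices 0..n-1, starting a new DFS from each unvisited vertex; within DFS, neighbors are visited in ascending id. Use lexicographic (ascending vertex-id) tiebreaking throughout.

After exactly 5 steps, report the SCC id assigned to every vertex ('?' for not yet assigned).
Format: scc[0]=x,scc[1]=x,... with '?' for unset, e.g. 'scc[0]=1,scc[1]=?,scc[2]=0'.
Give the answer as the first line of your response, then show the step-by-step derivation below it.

scc[0]=?,scc[1]=0,scc[2]=2,scc[3]=?,scc[4]=1,scc[5]=1,scc[6]=1

step 1: low=(low[0]=0,low[1]=1,low[2]=?,low[3]=?,low[4]=?,low[5]=?,low[6]=?); scc=(scc[0]=?,scc[1]=0,scc[2]=?,scc[3]=?,scc[4]=?,scc[5]=?,scc[6]=?)
step 2: low=(low[0]=0,low[1]=1,low[2]=2,low[3]=?,low[4]=3,low[5]=3,low[6]=4); scc=(scc[0]=?,scc[1]=0,scc[2]=?,scc[3]=?,scc[4]=?,scc[5]=?,scc[6]=?)
step 3: low=(low[0]=0,low[1]=1,low[2]=2,low[3]=?,low[4]=3,low[5]=3,low[6]=3); scc=(scc[0]=?,scc[1]=0,scc[2]=?,scc[3]=?,scc[4]=?,scc[5]=?,scc[6]=?)
step 4: low=(low[0]=0,low[1]=1,low[2]=2,low[3]=?,low[4]=3,low[5]=3,low[6]=3); scc=(scc[0]=?,scc[1]=0,scc[2]=?,scc[3]=?,scc[4]=1,scc[5]=1,scc[6]=1)
step 5: low=(low[0]=0,low[1]=1,low[2]=2,low[3]=?,low[4]=3,low[5]=3,low[6]=3); scc=(scc[0]=?,scc[1]=0,scc[2]=2,scc[3]=?,scc[4]=1,scc[5]=1,scc[6]=1)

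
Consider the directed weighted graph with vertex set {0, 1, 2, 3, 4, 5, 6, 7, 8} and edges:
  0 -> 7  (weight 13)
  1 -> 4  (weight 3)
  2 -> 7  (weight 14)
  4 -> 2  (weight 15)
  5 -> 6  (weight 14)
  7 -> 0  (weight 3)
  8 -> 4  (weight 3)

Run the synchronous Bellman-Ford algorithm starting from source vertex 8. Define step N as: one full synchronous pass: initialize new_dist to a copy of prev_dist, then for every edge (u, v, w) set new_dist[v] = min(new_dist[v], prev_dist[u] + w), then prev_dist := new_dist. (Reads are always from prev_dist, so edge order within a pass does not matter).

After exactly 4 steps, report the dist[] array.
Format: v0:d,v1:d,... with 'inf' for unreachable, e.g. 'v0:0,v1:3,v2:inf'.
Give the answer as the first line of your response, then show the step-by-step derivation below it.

v0:35,v1:inf,v2:18,v3:inf,v4:3,v5:inf,v6:inf,v7:32,v8:0

step 1: dist = v0:inf,v1:inf,v2:inf,v3:inf,v4:3,v5:inf,v6:inf,v7:inf,v8:0
step 2: dist = v0:inf,v1:inf,v2:18,v3:inf,v4:3,v5:inf,v6:inf,v7:inf,v8:0
step 3: dist = v0:inf,v1:inf,v2:18,v3:inf,v4:3,v5:inf,v6:inf,v7:32,v8:0
step 4: dist = v0:35,v1:inf,v2:18,v3:inf,v4:3,v5:inf,v6:inf,v7:32,v8:0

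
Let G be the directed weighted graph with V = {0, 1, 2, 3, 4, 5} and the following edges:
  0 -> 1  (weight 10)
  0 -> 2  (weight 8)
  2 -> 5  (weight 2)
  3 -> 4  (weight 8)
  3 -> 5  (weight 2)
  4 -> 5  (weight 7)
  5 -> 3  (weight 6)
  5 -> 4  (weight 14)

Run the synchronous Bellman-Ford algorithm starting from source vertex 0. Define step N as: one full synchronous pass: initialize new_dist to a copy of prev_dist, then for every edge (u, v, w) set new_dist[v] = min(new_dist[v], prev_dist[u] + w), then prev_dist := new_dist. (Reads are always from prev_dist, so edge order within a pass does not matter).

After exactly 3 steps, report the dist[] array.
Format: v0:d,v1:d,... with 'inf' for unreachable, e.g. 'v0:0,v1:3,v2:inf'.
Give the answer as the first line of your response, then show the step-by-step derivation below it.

v0:0,v1:10,v2:8,v3:16,v4:24,v5:10

step 1: dist = v0:0,v1:10,v2:8,v3:inf,v4:inf,v5:inf
step 2: dist = v0:0,v1:10,v2:8,v3:inf,v4:inf,v5:10
step 3: dist = v0:0,v1:10,v2:8,v3:16,v4:24,v5:10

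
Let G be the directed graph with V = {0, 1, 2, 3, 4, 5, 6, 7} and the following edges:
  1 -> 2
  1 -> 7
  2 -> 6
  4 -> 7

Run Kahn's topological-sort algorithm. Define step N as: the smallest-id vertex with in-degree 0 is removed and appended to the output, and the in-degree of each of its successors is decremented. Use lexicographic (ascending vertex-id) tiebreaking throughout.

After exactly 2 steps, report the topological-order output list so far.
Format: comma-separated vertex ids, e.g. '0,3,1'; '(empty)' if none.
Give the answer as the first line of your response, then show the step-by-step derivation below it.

0,1

step 1: output 0; order=[0]; indeg=(0,0,1,0,0,0,1,2)
step 2: output 1; order=[0,1]; indeg=(0,0,0,0,0,0,1,1)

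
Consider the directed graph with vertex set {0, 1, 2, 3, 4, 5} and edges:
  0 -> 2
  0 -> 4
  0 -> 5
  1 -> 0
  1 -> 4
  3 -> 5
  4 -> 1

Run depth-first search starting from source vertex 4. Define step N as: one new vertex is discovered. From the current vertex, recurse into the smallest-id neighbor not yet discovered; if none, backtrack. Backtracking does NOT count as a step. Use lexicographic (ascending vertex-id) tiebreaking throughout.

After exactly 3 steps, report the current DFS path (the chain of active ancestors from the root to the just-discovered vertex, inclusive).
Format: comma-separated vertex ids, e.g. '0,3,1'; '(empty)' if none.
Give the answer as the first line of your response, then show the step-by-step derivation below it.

4,1,0

step 1: discover 4; path=4; order=4
step 2: discover 1; path=4>1; order=4,1
step 3: discover 0; path=4>1>0; order=4,1,0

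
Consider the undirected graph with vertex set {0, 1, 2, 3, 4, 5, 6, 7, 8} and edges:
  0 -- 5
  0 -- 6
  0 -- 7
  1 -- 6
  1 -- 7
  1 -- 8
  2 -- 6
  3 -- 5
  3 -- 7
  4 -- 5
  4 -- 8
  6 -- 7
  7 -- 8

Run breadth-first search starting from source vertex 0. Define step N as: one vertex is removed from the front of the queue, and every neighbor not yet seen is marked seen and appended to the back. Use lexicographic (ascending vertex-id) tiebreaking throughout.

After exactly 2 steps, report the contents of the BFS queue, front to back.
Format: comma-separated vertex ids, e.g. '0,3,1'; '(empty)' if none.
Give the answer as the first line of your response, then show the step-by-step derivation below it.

6,7,3,4

step 1: dequeue 0; queue=[5,6,7]; order=0
step 2: dequeue 5; queue=[6,7,3,4]; order=0,5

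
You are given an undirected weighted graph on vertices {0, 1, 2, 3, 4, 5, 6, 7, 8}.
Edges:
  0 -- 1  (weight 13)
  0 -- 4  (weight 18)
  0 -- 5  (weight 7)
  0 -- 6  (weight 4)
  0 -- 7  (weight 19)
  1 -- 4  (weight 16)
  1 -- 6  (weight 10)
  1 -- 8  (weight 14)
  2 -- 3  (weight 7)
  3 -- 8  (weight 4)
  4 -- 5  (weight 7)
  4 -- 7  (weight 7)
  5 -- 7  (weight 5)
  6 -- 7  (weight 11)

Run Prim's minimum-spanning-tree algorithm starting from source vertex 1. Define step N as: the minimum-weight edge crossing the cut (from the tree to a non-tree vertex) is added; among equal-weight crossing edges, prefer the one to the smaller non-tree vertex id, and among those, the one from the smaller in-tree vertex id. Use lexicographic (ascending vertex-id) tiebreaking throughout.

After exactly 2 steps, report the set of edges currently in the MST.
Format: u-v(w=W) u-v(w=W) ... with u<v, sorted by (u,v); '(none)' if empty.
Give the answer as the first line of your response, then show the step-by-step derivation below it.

0-6(w=4) 1-6(w=10)

step 1: add edge 1-6 (w=10); MST = {1-6(w=10)}
step 2: add edge 0-6 (w=4); MST = {0-6(w=4) 1-6(w=10)}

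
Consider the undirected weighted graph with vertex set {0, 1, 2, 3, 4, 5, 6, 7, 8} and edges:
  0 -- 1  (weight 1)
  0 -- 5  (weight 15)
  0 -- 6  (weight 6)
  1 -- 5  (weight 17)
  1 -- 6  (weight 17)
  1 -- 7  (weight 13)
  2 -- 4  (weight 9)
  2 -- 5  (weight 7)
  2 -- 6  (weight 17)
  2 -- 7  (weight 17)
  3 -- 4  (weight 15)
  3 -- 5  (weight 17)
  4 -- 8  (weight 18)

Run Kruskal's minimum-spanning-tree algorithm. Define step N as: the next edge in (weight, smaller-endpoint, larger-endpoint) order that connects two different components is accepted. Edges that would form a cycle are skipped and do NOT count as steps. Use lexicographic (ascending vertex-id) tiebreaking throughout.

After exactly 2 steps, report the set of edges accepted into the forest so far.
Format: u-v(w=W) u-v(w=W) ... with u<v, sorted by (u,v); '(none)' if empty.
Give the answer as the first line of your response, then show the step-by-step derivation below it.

0-1(w=1) 0-6(w=6)

step 1: add edge 0-1 (w=1); MST = {0-1(w=1)}
step 2: add edge 0-6 (w=6); MST = {0-1(w=1) 0-6(w=6)}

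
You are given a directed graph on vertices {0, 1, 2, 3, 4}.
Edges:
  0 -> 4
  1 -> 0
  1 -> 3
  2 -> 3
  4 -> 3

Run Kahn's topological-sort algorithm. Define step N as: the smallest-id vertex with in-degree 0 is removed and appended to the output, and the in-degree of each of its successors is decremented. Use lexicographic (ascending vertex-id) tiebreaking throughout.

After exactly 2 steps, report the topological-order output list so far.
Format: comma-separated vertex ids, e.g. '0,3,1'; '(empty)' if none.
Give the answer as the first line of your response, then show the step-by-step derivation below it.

1,0

step 1: output 1; order=[1]; indeg=(0,0,0,2,1)
step 2: output 0; order=[1,0]; indeg=(0,0,0,2,0)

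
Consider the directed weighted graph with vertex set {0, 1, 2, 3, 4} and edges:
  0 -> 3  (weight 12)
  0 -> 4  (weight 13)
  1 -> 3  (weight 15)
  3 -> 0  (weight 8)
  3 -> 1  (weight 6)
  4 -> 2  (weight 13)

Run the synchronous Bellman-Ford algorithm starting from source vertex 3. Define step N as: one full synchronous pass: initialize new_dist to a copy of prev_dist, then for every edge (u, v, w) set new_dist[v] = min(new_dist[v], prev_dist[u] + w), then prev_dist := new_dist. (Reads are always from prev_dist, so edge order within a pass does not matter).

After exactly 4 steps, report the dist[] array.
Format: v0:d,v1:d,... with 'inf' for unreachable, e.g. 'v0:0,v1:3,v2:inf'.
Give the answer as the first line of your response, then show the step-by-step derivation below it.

v0:8,v1:6,v2:34,v3:0,v4:21

step 1: dist = v0:8,v1:6,v2:inf,v3:0,v4:inf
step 2: dist = v0:8,v1:6,v2:inf,v3:0,v4:21
step 3: dist = v0:8,v1:6,v2:34,v3:0,v4:21
step 4: dist = v0:8,v1:6,v2:34,v3:0,v4:21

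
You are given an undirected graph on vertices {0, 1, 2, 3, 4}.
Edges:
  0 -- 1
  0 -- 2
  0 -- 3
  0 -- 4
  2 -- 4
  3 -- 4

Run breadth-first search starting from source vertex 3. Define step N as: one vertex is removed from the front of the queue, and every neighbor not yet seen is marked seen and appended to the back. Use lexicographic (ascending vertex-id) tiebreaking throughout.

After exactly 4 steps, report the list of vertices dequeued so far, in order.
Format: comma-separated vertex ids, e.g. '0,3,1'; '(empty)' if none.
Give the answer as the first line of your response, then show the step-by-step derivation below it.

3,0,4,1

step 1: dequeue 3; queue=[0,4]; order=3
step 2: dequeue 0; queue=[4,1,2]; order=3,0
step 3: dequeue 4; queue=[1,2]; order=3,0,4
step 4: dequeue 1; queue=[2]; order=3,0,4,1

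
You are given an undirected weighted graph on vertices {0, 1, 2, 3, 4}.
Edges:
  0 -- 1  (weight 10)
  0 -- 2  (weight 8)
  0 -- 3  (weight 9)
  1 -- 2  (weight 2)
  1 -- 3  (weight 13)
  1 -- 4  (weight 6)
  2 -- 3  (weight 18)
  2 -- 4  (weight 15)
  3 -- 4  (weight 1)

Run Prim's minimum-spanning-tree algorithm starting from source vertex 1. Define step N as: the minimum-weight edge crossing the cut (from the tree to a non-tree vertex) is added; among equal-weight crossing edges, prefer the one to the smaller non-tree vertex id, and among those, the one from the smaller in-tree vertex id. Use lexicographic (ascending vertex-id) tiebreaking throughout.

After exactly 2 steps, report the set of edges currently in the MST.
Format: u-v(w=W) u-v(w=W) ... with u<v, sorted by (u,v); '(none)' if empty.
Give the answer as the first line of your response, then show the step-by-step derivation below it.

1-2(w=2) 1-4(w=6)

step 1: add edge 1-2 (w=2); MST = {1-2(w=2)}
step 2: add edge 1-4 (w=6); MST = {1-2(w=2) 1-4(w=6)}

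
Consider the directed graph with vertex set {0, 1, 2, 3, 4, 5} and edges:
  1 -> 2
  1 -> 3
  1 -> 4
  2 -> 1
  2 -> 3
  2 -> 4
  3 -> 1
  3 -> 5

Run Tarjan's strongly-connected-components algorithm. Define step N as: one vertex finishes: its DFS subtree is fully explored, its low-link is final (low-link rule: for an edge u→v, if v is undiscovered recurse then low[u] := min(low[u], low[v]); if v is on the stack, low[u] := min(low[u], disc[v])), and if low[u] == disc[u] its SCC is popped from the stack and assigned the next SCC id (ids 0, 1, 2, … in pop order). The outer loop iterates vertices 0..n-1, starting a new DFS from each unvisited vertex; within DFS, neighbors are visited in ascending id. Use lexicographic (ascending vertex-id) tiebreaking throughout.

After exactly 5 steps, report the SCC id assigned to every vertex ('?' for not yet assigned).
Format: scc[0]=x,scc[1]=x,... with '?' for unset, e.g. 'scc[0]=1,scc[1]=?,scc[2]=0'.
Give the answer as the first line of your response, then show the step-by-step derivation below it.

scc[0]=0,scc[1]=?,scc[2]=?,scc[3]=?,scc[4]=2,scc[5]=1

step 1: low=(low[0]=0,low[1]=?,low[2]=?,low[3]=?,low[4]=?,low[5]=?); scc=(scc[0]=0,scc[1]=?,scc[2]=?,scc[3]=?,scc[4]=?,scc[5]=?)
step 2: low=(low[0]=0,low[1]=1,low[2]=1,low[3]=1,low[4]=?,low[5]=4); scc=(scc[0]=0,scc[1]=?,scc[2]=?,scc[3]=?,scc[4]=?,scc[5]=1)
step 3: low=(low[0]=0,low[1]=1,low[2]=1,low[3]=1,low[4]=?,low[5]=4); scc=(scc[0]=0,scc[1]=?,scc[2]=?,scc[3]=?,scc[4]=?,scc[5]=1)
step 4: low=(low[0]=0,low[1]=1,low[2]=1,low[3]=1,low[4]=5,low[5]=4); scc=(scc[0]=0,scc[1]=?,scc[2]=?,scc[3]=?,scc[4]=2,scc[5]=1)
step 5: low=(low[0]=0,low[1]=1,low[2]=1,low[3]=1,low[4]=5,low[5]=4); scc=(scc[0]=0,scc[1]=?,scc[2]=?,scc[3]=?,scc[4]=2,scc[5]=1)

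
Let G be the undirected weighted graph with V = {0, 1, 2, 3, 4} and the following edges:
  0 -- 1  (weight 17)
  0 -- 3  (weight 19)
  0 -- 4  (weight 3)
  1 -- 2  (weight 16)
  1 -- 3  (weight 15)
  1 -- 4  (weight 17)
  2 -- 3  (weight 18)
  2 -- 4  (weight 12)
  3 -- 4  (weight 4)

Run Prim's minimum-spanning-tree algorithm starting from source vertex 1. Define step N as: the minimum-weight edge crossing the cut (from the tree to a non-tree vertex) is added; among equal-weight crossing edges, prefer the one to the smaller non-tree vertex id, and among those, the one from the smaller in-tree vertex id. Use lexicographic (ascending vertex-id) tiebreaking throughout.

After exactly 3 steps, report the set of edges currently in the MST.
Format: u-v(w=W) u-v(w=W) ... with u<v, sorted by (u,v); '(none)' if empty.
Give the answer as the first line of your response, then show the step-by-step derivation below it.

0-4(w=3) 1-3(w=15) 3-4(w=4)

step 1: add edge 1-3 (w=15); MST = {1-3(w=15)}
step 2: add edge 3-4 (w=4); MST = {1-3(w=15) 3-4(w=4)}
step 3: add edge 0-4 (w=3); MST = {0-4(w=3) 1-3(w=15) 3-4(w=4)}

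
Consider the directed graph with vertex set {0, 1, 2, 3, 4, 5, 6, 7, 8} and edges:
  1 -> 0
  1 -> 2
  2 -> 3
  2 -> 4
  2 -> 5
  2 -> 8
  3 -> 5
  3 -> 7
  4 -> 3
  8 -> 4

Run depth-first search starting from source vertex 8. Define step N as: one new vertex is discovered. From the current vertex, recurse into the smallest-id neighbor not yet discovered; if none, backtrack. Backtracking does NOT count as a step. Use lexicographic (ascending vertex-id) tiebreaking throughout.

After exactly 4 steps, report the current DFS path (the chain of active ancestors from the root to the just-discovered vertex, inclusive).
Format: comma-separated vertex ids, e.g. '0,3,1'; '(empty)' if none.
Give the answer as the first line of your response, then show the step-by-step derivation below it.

8,4,3,5

step 1: discover 8; path=8; order=8
step 2: discover 4; path=8>4; order=8,4
step 3: discover 3; path=8>4>3; order=8,4,3
step 4: discover 5; path=8>4>3>5; order=8,4,3,5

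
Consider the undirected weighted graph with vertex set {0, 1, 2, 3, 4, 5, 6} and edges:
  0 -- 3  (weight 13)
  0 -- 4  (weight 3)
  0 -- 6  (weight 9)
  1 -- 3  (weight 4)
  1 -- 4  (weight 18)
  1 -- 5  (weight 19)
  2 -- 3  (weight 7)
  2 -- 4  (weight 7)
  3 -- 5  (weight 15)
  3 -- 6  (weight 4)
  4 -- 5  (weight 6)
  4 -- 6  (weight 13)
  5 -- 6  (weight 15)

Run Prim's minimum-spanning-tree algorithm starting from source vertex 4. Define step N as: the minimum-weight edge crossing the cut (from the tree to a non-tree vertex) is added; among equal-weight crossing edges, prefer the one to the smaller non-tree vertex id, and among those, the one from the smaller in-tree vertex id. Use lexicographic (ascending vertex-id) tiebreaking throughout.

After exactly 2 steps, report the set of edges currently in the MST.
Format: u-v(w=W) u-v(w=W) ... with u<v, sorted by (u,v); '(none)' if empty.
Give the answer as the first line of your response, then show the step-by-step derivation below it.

0-4(w=3) 4-5(w=6)

step 1: add edge 0-4 (w=3); MST = {0-4(w=3)}
step 2: add edge 4-5 (w=6); MST = {0-4(w=3) 4-5(w=6)}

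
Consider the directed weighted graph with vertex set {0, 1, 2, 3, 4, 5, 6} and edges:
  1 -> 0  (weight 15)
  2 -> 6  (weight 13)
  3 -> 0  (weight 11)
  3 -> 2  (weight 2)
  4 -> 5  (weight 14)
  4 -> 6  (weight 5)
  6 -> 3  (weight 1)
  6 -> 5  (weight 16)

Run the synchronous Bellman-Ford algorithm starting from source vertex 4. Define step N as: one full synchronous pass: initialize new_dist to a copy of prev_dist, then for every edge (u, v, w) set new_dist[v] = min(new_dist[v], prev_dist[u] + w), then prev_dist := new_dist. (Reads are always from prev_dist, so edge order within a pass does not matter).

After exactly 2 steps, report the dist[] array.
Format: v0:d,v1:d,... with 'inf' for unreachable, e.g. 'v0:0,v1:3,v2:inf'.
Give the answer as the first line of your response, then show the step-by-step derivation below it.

v0:inf,v1:inf,v2:inf,v3:6,v4:0,v5:14,v6:5

step 1: dist = v0:inf,v1:inf,v2:inf,v3:inf,v4:0,v5:14,v6:5
step 2: dist = v0:inf,v1:inf,v2:inf,v3:6,v4:0,v5:14,v6:5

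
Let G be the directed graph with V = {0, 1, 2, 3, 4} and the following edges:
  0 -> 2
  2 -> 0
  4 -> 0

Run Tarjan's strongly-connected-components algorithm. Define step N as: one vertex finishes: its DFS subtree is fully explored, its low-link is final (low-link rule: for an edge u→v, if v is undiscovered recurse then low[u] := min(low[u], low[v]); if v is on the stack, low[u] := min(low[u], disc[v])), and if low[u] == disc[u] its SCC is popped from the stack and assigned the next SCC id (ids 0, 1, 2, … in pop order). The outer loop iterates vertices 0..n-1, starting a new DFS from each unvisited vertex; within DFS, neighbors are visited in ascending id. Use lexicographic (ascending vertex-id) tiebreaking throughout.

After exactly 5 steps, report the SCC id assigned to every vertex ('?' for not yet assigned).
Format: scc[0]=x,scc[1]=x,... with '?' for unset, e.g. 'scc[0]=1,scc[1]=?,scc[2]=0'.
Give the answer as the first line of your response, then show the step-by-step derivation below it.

scc[0]=0,scc[1]=1,scc[2]=0,scc[3]=2,scc[4]=3

step 1: low=(low[0]=0,low[1]=?,low[2]=0,low[3]=?,low[4]=?); scc=(scc[0]=?,scc[1]=?,scc[2]=?,scc[3]=?,scc[4]=?)
step 2: low=(low[0]=0,low[1]=?,low[2]=0,low[3]=?,low[4]=?); scc=(scc[0]=0,scc[1]=?,scc[2]=0,scc[3]=?,scc[4]=?)
step 3: low=(low[0]=0,low[1]=2,low[2]=0,low[3]=?,low[4]=?); scc=(scc[0]=0,scc[1]=1,scc[2]=0,scc[3]=?,scc[4]=?)
step 4: low=(low[0]=0,low[1]=2,low[2]=0,low[3]=3,low[4]=?); scc=(scc[0]=0,scc[1]=1,scc[2]=0,scc[3]=2,scc[4]=?)
step 5: low=(low[0]=0,low[1]=2,low[2]=0,low[3]=3,low[4]=4); scc=(scc[0]=0,scc[1]=1,scc[2]=0,scc[3]=2,scc[4]=3)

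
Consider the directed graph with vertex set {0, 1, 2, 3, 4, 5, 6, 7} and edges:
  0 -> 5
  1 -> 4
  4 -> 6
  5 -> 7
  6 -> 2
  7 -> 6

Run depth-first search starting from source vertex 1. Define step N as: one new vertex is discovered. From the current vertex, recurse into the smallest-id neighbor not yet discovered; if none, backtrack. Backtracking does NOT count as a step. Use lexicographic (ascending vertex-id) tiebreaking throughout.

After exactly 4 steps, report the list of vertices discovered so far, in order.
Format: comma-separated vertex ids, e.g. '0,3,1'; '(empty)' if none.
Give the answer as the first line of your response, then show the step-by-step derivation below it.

1,4,6,2

step 1: discover 1; path=1; order=1
step 2: discover 4; path=1>4; order=1,4
step 3: discover 6; path=1>4>6; order=1,4,6
step 4: discover 2; path=1>4>6>2; order=1,4,6,2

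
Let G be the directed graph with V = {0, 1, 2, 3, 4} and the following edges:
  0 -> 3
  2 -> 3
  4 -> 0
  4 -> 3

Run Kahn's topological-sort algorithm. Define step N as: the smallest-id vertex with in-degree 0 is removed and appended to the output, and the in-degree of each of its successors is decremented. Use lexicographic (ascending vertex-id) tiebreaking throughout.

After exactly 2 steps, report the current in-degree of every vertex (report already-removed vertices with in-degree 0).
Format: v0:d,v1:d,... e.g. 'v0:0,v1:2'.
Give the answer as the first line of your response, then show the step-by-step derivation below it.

v0:1,v1:0,v2:0,v3:2,v4:0

step 1: output 1; order=[1]; indeg=(1,0,0,3,0)
step 2: output 2; order=[1,2]; indeg=(1,0,0,2,0)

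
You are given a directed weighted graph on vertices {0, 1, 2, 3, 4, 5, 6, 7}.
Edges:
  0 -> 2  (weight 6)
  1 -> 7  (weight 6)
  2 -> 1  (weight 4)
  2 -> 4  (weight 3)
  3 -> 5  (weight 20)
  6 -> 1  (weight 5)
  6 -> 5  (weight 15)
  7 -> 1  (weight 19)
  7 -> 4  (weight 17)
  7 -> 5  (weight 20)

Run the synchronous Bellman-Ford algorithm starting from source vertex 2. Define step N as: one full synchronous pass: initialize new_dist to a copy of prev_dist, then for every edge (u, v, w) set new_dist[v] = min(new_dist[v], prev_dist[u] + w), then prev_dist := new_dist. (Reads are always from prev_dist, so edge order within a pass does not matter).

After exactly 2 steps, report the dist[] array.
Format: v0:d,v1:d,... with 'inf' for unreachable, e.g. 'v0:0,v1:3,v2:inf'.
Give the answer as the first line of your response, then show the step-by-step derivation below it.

v0:inf,v1:4,v2:0,v3:inf,v4:3,v5:inf,v6:inf,v7:10

step 1: dist = v0:inf,v1:4,v2:0,v3:inf,v4:3,v5:inf,v6:inf,v7:inf
step 2: dist = v0:inf,v1:4,v2:0,v3:inf,v4:3,v5:inf,v6:inf,v7:10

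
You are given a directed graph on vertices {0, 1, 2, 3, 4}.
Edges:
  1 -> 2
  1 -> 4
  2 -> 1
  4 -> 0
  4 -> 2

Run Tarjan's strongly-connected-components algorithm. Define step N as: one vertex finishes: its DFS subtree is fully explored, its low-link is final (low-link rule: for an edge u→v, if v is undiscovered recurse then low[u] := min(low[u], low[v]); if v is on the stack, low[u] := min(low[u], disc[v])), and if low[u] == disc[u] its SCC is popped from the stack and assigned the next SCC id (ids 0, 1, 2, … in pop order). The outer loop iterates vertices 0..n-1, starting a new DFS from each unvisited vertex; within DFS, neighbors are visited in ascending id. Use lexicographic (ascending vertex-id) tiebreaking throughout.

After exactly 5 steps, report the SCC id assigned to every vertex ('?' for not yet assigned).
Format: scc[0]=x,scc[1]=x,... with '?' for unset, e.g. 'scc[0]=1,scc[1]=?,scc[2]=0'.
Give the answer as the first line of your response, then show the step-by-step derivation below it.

scc[0]=0,scc[1]=1,scc[2]=1,scc[3]=2,scc[4]=1

step 1: low=(low[0]=0,low[1]=?,low[2]=?,low[3]=?,low[4]=?); scc=(scc[0]=0,scc[1]=?,scc[2]=?,scc[3]=?,scc[4]=?)
step 2: low=(low[0]=0,low[1]=1,low[2]=1,low[3]=?,low[4]=?); scc=(scc[0]=0,scc[1]=?,scc[2]=?,scc[3]=?,scc[4]=?)
step 3: low=(low[0]=0,low[1]=1,low[2]=1,low[3]=?,low[4]=2); scc=(scc[0]=0,scc[1]=?,scc[2]=?,scc[3]=?,scc[4]=?)
step 4: low=(low[0]=0,low[1]=1,low[2]=1,low[3]=?,low[4]=2); scc=(scc[0]=0,scc[1]=1,scc[2]=1,scc[3]=?,scc[4]=1)
step 5: low=(low[0]=0,low[1]=1,low[2]=1,low[3]=4,low[4]=2); scc=(scc[0]=0,scc[1]=1,scc[2]=1,scc[3]=2,scc[4]=1)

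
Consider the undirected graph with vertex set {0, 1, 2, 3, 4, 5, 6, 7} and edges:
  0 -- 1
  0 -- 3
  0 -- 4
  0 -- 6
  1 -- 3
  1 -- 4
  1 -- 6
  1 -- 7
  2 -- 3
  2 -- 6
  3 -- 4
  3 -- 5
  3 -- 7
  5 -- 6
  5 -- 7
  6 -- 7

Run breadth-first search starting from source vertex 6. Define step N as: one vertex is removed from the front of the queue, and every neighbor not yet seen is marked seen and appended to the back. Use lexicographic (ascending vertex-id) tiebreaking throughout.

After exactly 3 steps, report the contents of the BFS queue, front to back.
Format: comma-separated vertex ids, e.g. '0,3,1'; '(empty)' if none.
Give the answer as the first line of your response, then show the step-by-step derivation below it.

2,5,7,3,4

step 1: dequeue 6; queue=[0,1,2,5,7]; order=6
step 2: dequeue 0; queue=[1,2,5,7,3,4]; order=6,0
step 3: dequeue 1; queue=[2,5,7,3,4]; order=6,0,1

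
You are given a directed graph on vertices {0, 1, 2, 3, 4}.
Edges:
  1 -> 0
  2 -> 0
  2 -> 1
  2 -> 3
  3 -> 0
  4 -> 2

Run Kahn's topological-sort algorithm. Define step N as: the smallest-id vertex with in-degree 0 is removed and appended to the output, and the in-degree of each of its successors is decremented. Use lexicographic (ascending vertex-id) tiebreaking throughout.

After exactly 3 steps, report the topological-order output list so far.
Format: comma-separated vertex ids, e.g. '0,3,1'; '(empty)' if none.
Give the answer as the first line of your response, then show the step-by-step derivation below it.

4,2,1

step 1: output 4; order=[4]; indeg=(3,1,0,1,0)
step 2: output 2; order=[4,2]; indeg=(2,0,0,0,0)
step 3: output 1; order=[4,2,1]; indeg=(1,0,0,0,0)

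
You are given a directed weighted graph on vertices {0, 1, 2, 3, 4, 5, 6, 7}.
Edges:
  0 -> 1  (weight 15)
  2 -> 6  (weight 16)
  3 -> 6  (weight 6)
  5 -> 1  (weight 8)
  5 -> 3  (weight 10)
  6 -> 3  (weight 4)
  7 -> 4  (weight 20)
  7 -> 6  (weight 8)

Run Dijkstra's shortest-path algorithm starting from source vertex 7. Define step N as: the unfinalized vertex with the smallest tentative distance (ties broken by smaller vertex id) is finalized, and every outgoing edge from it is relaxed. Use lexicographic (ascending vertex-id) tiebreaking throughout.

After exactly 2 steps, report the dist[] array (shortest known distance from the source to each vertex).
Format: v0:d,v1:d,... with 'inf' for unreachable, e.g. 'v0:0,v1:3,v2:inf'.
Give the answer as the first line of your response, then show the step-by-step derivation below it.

v0:inf,v1:inf,v2:inf,v3:12,v4:20,v5:inf,v6:8,v7:0

step 1: dist = v0:inf,v1:inf,v2:inf,v3:inf,v4:20,v5:inf,v6:8,v7:0
step 2: dist = v0:inf,v1:inf,v2:inf,v3:12,v4:20,v5:inf,v6:8,v7:0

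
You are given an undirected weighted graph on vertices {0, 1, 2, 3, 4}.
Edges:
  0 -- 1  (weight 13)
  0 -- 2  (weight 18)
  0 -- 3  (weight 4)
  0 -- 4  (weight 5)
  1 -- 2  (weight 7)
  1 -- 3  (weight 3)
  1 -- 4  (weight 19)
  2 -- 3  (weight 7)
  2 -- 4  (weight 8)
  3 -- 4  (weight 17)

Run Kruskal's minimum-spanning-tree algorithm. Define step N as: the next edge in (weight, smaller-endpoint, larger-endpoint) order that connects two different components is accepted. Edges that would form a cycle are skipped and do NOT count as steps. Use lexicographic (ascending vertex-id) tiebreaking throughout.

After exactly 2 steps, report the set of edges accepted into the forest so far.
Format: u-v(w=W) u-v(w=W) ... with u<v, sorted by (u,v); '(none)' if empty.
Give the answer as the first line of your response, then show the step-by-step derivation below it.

0-3(w=4) 1-3(w=3)

step 1: add edge 1-3 (w=3); MST = {1-3(w=3)}
step 2: add edge 0-3 (w=4); MST = {0-3(w=4) 1-3(w=3)}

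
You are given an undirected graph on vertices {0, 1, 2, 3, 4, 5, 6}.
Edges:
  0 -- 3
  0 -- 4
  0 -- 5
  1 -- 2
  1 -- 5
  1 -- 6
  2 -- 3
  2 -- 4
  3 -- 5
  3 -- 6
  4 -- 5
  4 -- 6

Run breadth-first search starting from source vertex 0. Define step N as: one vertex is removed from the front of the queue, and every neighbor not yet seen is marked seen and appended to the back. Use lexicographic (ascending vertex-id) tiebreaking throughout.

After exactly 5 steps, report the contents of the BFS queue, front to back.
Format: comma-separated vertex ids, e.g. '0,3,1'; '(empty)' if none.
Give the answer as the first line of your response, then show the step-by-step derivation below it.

6,1

step 1: dequeue 0; queue=[3,4,5]; order=0
step 2: dequeue 3; queue=[4,5,2,6]; order=0,3
step 3: dequeue 4; queue=[5,2,6]; order=0,3,4
step 4: dequeue 5; queue=[2,6,1]; order=0,3,4,5
step 5: dequeue 2; queue=[6,1]; order=0,3,4,5,2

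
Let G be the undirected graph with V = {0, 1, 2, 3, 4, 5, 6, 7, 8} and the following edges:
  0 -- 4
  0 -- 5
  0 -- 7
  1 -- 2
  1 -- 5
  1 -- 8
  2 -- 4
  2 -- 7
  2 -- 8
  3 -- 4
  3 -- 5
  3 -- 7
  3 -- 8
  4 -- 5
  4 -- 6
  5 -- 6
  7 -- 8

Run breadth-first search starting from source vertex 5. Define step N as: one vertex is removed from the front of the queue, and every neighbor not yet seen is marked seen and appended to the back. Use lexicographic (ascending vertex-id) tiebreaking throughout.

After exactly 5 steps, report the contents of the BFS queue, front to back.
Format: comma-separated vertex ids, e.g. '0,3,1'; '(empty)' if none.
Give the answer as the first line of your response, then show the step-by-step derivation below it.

6,7,2,8

step 1: dequeue 5; queue=[0,1,3,4,6]; order=5
step 2: dequeue 0; queue=[1,3,4,6,7]; order=5,0
step 3: dequeue 1; queue=[3,4,6,7,2,8]; order=5,0,1
step 4: dequeue 3; queue=[4,6,7,2,8]; order=5,0,1,3
step 5: dequeue 4; queue=[6,7,2,8]; order=5,0,1,3,4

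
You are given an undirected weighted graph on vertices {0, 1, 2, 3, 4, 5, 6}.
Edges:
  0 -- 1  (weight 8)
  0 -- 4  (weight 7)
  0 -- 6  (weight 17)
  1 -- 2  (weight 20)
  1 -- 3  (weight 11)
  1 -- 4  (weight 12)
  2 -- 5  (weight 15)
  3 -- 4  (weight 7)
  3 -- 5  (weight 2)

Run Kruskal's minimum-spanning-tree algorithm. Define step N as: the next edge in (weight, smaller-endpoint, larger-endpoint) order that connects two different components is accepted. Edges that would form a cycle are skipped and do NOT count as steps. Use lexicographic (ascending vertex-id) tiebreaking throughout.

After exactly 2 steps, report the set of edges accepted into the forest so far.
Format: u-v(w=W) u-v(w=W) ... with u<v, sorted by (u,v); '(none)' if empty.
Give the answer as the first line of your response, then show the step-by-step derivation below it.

0-4(w=7) 3-5(w=2)

step 1: add edge 3-5 (w=2); MST = {3-5(w=2)}
step 2: add edge 0-4 (w=7); MST = {0-4(w=7) 3-5(w=2)}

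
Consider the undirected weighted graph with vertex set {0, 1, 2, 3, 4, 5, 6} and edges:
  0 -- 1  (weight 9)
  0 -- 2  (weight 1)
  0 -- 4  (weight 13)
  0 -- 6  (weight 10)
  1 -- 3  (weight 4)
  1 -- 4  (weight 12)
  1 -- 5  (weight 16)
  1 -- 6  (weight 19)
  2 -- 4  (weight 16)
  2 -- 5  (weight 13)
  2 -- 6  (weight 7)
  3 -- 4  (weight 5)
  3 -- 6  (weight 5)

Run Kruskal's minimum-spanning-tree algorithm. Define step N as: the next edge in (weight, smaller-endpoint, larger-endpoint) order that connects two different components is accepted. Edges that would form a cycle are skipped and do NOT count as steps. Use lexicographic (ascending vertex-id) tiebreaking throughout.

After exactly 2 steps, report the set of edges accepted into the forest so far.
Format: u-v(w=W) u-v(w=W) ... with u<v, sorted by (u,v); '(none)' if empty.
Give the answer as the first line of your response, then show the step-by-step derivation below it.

0-2(w=1) 1-3(w=4)

step 1: add edge 0-2 (w=1); MST = {0-2(w=1)}
step 2: add edge 1-3 (w=4); MST = {0-2(w=1) 1-3(w=4)}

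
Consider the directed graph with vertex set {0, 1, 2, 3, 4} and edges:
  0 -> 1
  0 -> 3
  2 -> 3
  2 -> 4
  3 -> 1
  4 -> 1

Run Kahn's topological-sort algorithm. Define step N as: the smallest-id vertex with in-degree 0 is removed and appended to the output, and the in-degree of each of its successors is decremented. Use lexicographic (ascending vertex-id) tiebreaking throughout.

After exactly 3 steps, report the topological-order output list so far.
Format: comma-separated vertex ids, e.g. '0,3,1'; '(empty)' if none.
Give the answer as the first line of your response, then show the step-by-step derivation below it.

0,2,3

step 1: output 0; order=[0]; indeg=(0,2,0,1,1)
step 2: output 2; order=[0,2]; indeg=(0,2,0,0,0)
step 3: output 3; order=[0,2,3]; indeg=(0,1,0,0,0)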